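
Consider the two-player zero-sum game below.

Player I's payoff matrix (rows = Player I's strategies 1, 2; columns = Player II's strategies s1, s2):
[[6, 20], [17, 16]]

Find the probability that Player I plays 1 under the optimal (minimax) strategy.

Row minima are 6 and 16, so Player I's maximin is 16; column maxima are 17 and 20, so Player II's minimax is 17. These differ, so the equilibrium is in mixed strategies.
Let Player I play 1 with probability p. Player II is indifferent when 6p + 17(1−p) = 20p + 16(1−p), giving p = 1/15.

1/15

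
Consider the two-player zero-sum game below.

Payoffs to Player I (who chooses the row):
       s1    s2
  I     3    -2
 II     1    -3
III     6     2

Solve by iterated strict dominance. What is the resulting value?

Row I is strictly dominated by row III (6>3, 2>-2); eliminate I.
Row II is strictly dominated by row III (6>1, 2>-3); eliminate II.
Column s1 is strictly dominated by s2 for Player II (2<6); eliminate s1.
Only (III, s2) remains, with payoff 2.

2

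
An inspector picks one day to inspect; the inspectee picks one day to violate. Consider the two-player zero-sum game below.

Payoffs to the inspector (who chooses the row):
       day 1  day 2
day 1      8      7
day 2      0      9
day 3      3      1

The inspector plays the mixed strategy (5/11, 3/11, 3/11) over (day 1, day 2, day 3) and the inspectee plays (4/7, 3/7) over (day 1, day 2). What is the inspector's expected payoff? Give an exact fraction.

391/77

Against (4/7, 3/7), each row's expected payoff is day 1: 53/7; day 2: 27/7; day 3: 15/7.
Taking the (5/11, 3/11, 3/11)-weighted average: (5/11)·(53/7) + (3/11)·(27/7) + (3/11)·(15/7) = 391/77.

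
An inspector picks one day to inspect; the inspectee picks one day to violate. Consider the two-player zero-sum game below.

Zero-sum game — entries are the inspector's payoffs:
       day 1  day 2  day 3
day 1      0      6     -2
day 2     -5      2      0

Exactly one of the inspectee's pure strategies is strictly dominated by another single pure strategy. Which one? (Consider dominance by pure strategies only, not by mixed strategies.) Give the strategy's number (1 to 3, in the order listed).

The inspectee prefers columns that give the inspector less. Compare day 2 with day 1: 0 < 6, -5 < 2.
So day 1 strictly dominates day 2 for the inspectee; day 2 is strictly dominated.

2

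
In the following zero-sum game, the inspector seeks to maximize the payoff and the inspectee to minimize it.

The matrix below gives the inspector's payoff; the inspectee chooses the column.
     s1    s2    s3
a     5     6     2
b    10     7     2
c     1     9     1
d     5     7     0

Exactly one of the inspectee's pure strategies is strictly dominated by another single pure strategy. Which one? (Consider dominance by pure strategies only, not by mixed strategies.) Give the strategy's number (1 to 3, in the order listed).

The inspectee prefers columns that give the inspector less. Compare s2 with s3: 2 < 6, 2 < 7, 1 < 9, 0 < 7.
So s3 strictly dominates s2 for the inspectee; s2 is strictly dominated.

2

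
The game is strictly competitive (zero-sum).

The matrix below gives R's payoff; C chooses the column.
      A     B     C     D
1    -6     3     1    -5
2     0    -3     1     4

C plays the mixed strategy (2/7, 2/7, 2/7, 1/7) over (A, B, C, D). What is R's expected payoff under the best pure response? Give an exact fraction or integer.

0

1: (-6)·(2/7) + (3)·(2/7) + (1)·(2/7) + (-5)·(1/7) = -9/7.
2: (0)·(2/7) + (-3)·(2/7) + (1)·(2/7) + (4)·(1/7) = 0.
The best pure response is 2 with expected payoff 0.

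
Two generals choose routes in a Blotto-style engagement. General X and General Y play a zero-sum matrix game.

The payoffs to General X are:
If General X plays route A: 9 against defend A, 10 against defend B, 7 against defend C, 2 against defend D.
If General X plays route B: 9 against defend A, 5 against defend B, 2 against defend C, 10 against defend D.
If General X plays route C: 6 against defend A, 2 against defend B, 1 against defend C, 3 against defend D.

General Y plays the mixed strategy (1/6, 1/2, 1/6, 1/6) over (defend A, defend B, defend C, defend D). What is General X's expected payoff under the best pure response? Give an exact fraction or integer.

8

route A: (9)·(1/6) + (10)·(1/2) + (7)·(1/6) + (2)·(1/6) = 8.
route B: (9)·(1/6) + (5)·(1/2) + (2)·(1/6) + (10)·(1/6) = 6.
route C: (6)·(1/6) + (2)·(1/2) + (1)·(1/6) + (3)·(1/6) = 8/3.
The best pure response is route A with expected payoff 8.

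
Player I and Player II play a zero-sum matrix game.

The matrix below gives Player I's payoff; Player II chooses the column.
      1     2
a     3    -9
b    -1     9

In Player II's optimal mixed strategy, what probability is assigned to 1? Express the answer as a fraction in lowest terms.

Row minima are -9 and -1, so Player I's maximin is -1; column maxima are 3 and 9, so Player II's minimax is 3. These differ, so the equilibrium is in mixed strategies.
Let Player II play 1 with probability q. Player I is indifferent when 3q − 9(1−q) = −q + 9(1−q), giving q = 9/11.

9/11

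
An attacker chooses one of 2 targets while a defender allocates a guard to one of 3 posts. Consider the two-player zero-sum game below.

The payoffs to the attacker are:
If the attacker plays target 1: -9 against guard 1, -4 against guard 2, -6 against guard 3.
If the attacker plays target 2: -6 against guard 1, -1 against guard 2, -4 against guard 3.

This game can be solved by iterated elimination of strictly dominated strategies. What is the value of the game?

-6

Column guard 3 is strictly dominated by guard 1 for the defender (-9<-6, -6<-4); eliminate guard 3.
Row target 1 is strictly dominated by row target 2 (-6>-9, -1>-4); eliminate target 1.
Column guard 2 is strictly dominated by guard 1 for the defender (-6<-1); eliminate guard 2.
Only (target 2, guard 1) remains, with payoff -6.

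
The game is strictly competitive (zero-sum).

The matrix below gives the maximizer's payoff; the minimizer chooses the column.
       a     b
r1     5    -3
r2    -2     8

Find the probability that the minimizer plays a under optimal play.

11/18

Row minima are -3 and -2, so the maximizer's maximin is -2; column maxima are 5 and 8, so the minimizer's minimax is 5. These differ, so the equilibrium is in mixed strategies.
Let the minimizer play a with probability q. The maximizer is indifferent when 5q − 3(1−q) = −2q + 8(1−q), giving q = 11/18.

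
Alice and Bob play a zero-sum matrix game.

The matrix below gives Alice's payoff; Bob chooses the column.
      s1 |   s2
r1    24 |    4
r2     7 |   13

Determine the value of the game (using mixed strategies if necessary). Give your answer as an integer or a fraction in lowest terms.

142/13

Row minima are 4 and 7, so Alice's maximin is 7; column maxima are 24 and 13, so Bob's minimax is 13. These differ, so the equilibrium is in mixed strategies.
Let Alice play r1 with probability p. Bob is indifferent when 24p + 7(1−p) = 4p + 13(1−p), giving p = 3/13.
Let Bob play s1 with probability q. Alice is indifferent when 24q + 4(1−q) = 7q + 13(1−q), giving q = 9/26.
The value is 24·(9/26) + (4)·(17/26) = 142/13.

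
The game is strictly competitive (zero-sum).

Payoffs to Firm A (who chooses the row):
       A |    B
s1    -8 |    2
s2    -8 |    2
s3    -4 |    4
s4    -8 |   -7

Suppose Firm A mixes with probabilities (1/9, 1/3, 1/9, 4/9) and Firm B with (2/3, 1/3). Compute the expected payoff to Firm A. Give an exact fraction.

-152/27

Against (2/3, 1/3), each row's expected payoff is s1: -14/3; s2: -14/3; s3: -4/3; s4: -23/3.
Taking the (1/9, 1/3, 1/9, 4/9)-weighted average: (1/9)·(-14/3) + (1/3)·(-14/3) + (1/9)·(-4/3) + (4/9)·(-23/3) = -152/27.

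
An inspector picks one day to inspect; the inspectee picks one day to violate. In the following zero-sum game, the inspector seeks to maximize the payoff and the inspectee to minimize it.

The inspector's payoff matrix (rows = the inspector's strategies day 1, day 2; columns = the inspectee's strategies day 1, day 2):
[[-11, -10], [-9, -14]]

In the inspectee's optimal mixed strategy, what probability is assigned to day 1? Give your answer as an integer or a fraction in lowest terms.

2/3

Row minima are -11 and -14, so the inspector's maximin is -11; column maxima are -9 and -10, so the inspectee's minimax is -10. These differ, so the equilibrium is in mixed strategies.
Let the inspectee play day 1 with probability q. The inspector is indifferent when −11q − 10(1−q) = −9q − 14(1−q), giving q = 2/3.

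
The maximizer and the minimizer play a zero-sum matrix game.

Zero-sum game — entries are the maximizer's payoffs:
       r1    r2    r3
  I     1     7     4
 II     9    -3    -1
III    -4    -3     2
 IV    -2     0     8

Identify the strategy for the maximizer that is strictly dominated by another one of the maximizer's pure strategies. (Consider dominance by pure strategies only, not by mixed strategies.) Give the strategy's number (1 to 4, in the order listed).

Compare III with I: 1 > -4, 7 > -3, 4 > 2.
So I strictly dominates III for the maximizer; III is strictly dominated.

3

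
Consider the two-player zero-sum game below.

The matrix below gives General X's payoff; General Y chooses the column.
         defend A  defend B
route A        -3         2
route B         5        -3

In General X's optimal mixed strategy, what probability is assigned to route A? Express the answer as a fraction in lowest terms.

8/13

Row minima are -3 and -3, so General X's maximin is -3; column maxima are 5 and 2, so General Y's minimax is 2. These differ, so the equilibrium is in mixed strategies.
Let General X play route A with probability p. General Y is indifferent when −3p + 5(1−p) = 2p − 3(1−p), giving p = 8/13.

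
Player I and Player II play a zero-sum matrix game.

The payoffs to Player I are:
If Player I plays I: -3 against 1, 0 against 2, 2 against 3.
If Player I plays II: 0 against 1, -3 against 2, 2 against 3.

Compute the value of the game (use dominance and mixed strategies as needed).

Column 3 is strictly dominated by 2 for Player II (it gives Player I more in every row).
The remaining 2×2 game on (I, II) × (1, 2) has no saddle point. Let Player I play I with probability p; indifference gives −3p = −3(1−p), so p = 1/2.
Similarly Player II's optimal q on 1 is 1/2, and the value is -3·(1/2) + (0)·(1/2) = -3/2.

-3/2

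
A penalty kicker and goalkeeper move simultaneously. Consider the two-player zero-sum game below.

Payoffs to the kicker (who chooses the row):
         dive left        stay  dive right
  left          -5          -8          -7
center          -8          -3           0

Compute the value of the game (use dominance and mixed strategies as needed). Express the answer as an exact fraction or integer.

-49/8

Column dive right is strictly dominated by stay for the goalkeeper (it gives the kicker more in every row).
The remaining 2×2 game on (left, center) × (dive left, stay) has no saddle point. Let the kicker play left with probability p; indifference gives −5p − 8(1−p) = −8p − 3(1−p), so p = 5/8.
Similarly the goalkeeper's optimal q on dive left is 5/8, and the value is -5·(5/8) + (-8)·(3/8) = -49/8.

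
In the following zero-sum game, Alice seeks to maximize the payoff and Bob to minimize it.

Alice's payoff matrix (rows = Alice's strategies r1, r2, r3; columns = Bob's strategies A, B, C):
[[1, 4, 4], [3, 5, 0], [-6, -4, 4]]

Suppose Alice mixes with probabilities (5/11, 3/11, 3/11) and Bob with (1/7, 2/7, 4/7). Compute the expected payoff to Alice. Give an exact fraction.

Against (1/7, 2/7, 4/7), each row's expected payoff is r1: 25/7; r2: 13/7; r3: 2/7.
Taking the (5/11, 3/11, 3/11)-weighted average: (5/11)·(25/7) + (3/11)·(13/7) + (3/11)·(2/7) = 170/77.

170/77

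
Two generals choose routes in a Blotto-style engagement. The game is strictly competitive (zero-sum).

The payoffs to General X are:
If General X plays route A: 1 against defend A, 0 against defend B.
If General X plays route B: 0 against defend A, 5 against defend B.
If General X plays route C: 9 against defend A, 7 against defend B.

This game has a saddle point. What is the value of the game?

7

Row minima: 0, 0, 7 → General X's maximin is 7.
Column maxima: 9, 7 → General Y's minimax is 7.
They coincide at (route C, defend B), so the value is 7.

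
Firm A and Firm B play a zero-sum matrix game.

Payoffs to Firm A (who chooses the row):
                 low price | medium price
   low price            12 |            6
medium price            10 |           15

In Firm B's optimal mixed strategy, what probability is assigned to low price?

Row minima are 6 and 10, so Firm A's maximin is 10; column maxima are 12 and 15, so Firm B's minimax is 12. These differ, so the equilibrium is in mixed strategies.
Let Firm B play low price with probability q. Firm A is indifferent when 12q + 6(1−q) = 10q + 15(1−q), giving q = 9/11.

9/11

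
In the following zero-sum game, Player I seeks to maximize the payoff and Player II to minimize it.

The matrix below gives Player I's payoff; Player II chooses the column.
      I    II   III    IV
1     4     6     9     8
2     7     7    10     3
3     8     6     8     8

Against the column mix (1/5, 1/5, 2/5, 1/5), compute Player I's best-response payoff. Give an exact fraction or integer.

1: (4)·(1/5) + (6)·(1/5) + (9)·(2/5) + (8)·(1/5) = 36/5.
2: (7)·(1/5) + (7)·(1/5) + (10)·(2/5) + (3)·(1/5) = 37/5.
3: (8)·(1/5) + (6)·(1/5) + (8)·(2/5) + (8)·(1/5) = 38/5.
The best pure response is 3 with expected payoff 38/5.

38/5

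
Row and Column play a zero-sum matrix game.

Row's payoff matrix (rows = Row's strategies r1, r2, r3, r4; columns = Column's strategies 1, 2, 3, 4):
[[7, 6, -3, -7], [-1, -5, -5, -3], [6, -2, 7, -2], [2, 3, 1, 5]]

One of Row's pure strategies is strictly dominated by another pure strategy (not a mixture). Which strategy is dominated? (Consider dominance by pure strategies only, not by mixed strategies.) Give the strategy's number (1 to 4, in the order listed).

2

Compare r2 with r3: 6 > -1, -2 > -5, 7 > -5, -2 > -3.
So r3 strictly dominates r2 for Row; r2 is strictly dominated.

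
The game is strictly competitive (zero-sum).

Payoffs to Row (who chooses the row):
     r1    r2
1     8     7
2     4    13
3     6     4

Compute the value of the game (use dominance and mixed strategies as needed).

38/5

Row 3 is strictly dominated by row 1, so Row never plays it.
The remaining 2×2 game on (1, 2) × (r1, r2) has no saddle point. Let Row play 1 with probability p; indifference gives 8p + 4(1−p) = 7p + 13(1−p), so p = 9/10.
Similarly Column's optimal q on r1 is 3/5, and the value is 8·(3/5) + (7)·(2/5) = 38/5.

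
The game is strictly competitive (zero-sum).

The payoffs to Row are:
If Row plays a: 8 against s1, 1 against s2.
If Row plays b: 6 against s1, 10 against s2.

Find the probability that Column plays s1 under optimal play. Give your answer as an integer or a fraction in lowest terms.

Row minima are 1 and 6, so Row's maximin is 6; column maxima are 8 and 10, so Column's minimax is 8. These differ, so the equilibrium is in mixed strategies.
Let Column play s1 with probability q. Row is indifferent when 8q + (1−q) = 6q + 10(1−q), giving q = 9/11.

9/11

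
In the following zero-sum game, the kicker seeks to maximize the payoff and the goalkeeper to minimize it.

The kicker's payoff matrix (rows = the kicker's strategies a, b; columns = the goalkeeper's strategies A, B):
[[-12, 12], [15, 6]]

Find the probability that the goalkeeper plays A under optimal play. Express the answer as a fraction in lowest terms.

Row minima are -12 and 6, so the kicker's maximin is 6; column maxima are 15 and 12, so the goalkeeper's minimax is 12. These differ, so the equilibrium is in mixed strategies.
Let the goalkeeper play A with probability q. The kicker is indifferent when −12q + 12(1−q) = 15q + 6(1−q), giving q = 2/11.

2/11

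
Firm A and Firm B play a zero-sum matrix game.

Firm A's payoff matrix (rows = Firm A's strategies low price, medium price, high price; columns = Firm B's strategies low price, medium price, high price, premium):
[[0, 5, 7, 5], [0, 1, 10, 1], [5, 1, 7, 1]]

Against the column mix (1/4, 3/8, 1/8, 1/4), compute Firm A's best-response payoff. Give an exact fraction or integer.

low price: (0)·(1/4) + (5)·(3/8) + (7)·(1/8) + (5)·(1/4) = 4.
medium price: (0)·(1/4) + (1)·(3/8) + (10)·(1/8) + (1)·(1/4) = 15/8.
high price: (5)·(1/4) + (1)·(3/8) + (7)·(1/8) + (1)·(1/4) = 11/4.
The best pure response is low price with expected payoff 4.

4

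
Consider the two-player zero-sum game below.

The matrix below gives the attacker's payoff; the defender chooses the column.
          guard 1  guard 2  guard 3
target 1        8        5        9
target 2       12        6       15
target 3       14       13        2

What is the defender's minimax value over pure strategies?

13

The worst case (largest entry) in each column is guard 1: 14, guard 2: 13, guard 3: 15.
The best (smallest) of these is 13.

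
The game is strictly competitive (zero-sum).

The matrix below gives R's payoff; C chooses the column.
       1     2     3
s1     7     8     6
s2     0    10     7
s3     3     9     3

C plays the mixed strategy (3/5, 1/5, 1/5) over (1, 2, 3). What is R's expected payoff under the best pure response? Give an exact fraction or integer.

7

s1: (7)·(3/5) + (8)·(1/5) + (6)·(1/5) = 7.
s2: (0)·(3/5) + (10)·(1/5) + (7)·(1/5) = 17/5.
s3: (3)·(3/5) + (9)·(1/5) + (3)·(1/5) = 21/5.
The best pure response is s1 with expected payoff 7.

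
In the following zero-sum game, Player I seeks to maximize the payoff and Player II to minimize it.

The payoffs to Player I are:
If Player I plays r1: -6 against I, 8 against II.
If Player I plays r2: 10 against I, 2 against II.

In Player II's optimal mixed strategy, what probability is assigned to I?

Row minima are -6 and 2, so Player I's maximin is 2; column maxima are 10 and 8, so Player II's minimax is 8. These differ, so the equilibrium is in mixed strategies.
Let Player II play I with probability q. Player I is indifferent when −6q + 8(1−q) = 10q + 2(1−q), giving q = 3/11.

3/11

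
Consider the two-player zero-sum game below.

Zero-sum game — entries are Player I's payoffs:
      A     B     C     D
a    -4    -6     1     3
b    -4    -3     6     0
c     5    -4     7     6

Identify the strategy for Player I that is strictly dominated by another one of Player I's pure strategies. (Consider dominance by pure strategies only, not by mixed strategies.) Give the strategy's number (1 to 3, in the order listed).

1

Compare a with c: 5 > -4, -4 > -6, 7 > 1, 6 > 3.
So c strictly dominates a for Player I; a is strictly dominated.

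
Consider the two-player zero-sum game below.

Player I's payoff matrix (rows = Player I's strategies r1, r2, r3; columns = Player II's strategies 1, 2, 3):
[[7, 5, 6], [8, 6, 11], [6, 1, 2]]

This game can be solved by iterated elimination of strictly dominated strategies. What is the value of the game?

Column 3 is strictly dominated by 2 for Player II (5<6, 6<11, 1<2); eliminate 3.
Column 1 is strictly dominated by 2 for Player II (5<7, 6<8, 1<6); eliminate 1.
Row r1 is strictly dominated by row r2 (6>5); eliminate r1.
Row r3 is strictly dominated by row r2 (6>1); eliminate r3.
Only (r2, 2) remains, with payoff 6.

6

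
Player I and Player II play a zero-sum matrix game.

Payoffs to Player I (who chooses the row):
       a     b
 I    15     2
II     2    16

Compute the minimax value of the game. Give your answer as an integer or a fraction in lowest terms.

Row minima are 2 and 2, so Player I's maximin is 2; column maxima are 15 and 16, so Player II's minimax is 15. These differ, so the equilibrium is in mixed strategies.
Let Player I play I with probability p. Player II is indifferent when 15p + 2(1−p) = 2p + 16(1−p), giving p = 14/27.
Let Player II play a with probability q. Player I is indifferent when 15q + 2(1−q) = 2q + 16(1−q), giving q = 14/27.
The value is 15·(14/27) + (2)·(13/27) = 236/27.

236/27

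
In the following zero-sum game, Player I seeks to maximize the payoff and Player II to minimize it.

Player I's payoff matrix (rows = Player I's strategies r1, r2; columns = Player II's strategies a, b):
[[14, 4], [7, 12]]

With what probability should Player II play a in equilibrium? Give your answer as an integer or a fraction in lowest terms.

Row minima are 4 and 7, so Player I's maximin is 7; column maxima are 14 and 12, so Player II's minimax is 12. These differ, so the equilibrium is in mixed strategies.
Let Player II play a with probability q. Player I is indifferent when 14q + 4(1−q) = 7q + 12(1−q), giving q = 8/15.

8/15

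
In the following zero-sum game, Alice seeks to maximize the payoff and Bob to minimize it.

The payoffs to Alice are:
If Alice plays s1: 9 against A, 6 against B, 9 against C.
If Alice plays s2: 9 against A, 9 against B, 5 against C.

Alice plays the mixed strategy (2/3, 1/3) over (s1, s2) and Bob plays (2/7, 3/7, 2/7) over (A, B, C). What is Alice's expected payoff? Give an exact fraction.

163/21

Against (2/7, 3/7, 2/7), each row's expected payoff is s1: 54/7; s2: 55/7.
Taking the (2/3, 1/3)-weighted average: (2/3)·(54/7) + (1/3)·(55/7) = 163/21.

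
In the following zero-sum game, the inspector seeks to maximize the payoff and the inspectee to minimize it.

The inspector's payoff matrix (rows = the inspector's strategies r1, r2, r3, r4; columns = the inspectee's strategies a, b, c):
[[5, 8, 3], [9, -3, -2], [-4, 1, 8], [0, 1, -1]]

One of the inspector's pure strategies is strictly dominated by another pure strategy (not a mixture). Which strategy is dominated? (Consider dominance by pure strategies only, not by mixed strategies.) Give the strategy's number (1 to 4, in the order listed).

Compare r4 with r1: 5 > 0, 8 > 1, 3 > -1.
So r1 strictly dominates r4 for the inspector; r4 is strictly dominated.

4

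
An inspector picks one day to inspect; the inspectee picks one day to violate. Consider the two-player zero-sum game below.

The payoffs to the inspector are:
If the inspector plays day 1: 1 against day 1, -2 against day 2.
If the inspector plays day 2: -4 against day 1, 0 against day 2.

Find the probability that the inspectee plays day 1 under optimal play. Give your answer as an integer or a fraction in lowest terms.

2/7

Row minima are -2 and -4, so the inspector's maximin is -2; column maxima are 1 and 0, so the inspectee's minimax is 0. These differ, so the equilibrium is in mixed strategies.
Let the inspectee play day 1 with probability q. The inspector is indifferent when q − 2(1−q) = −4q, giving q = 2/7.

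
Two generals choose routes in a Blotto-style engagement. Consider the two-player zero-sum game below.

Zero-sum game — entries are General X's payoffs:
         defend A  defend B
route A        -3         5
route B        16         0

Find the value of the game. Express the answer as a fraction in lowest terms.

10/3

Row minima are -3 and 0, so General X's maximin is 0; column maxima are 16 and 5, so General Y's minimax is 5. These differ, so the equilibrium is in mixed strategies.
Let General X play route A with probability p. General Y is indifferent when −3p + 16(1−p) = 5p, giving p = 2/3.
Let General Y play defend A with probability q. General X is indifferent when −3q + 5(1−q) = 16q, giving q = 5/24.
The value is -3·(5/24) + (5)·(19/24) = 10/3.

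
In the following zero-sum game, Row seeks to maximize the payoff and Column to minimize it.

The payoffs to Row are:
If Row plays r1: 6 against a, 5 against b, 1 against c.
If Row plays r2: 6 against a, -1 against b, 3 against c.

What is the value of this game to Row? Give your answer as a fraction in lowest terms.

Column a is strictly dominated by c for Column (it gives Row more in every row).
The remaining 2×2 game on (r1, r2) × (b, c) has no saddle point. Let Row play r1 with probability p; indifference gives 5p − (1−p) = p + 3(1−p), so p = 1/2.
Similarly Column's optimal q on b is 1/4, and the value is 5·(1/4) + (1)·(3/4) = 2.

2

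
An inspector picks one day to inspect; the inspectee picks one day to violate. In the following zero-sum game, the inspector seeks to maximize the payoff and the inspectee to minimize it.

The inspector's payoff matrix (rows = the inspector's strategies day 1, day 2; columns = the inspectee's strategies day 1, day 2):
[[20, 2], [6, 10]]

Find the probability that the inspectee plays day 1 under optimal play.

Row minima are 2 and 6, so the inspector's maximin is 6; column maxima are 20 and 10, so the inspectee's minimax is 10. These differ, so the equilibrium is in mixed strategies.
Let the inspectee play day 1 with probability q. The inspector is indifferent when 20q + 2(1−q) = 6q + 10(1−q), giving q = 4/11.

4/11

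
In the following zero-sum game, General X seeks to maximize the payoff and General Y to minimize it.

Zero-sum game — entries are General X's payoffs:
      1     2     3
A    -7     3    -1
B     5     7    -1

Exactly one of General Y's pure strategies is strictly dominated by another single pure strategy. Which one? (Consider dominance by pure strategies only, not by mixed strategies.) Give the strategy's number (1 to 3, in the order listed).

2

General Y prefers columns that give General X less. Compare 2 with 1: -7 < 3, 5 < 7.
So 1 strictly dominates 2 for General Y; 2 is strictly dominated.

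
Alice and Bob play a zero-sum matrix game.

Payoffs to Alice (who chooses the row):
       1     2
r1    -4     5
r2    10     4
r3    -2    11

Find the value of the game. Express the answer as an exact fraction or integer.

118/19

Row r1 is strictly dominated by row r3, so Alice never plays it.
The remaining 2×2 game on (r2, r3) × (1, 2) has no saddle point. Let Alice play r2 with probability p; indifference gives 10p − 2(1−p) = 4p + 11(1−p), so p = 13/19.
Similarly Bob's optimal q on 1 is 7/19, and the value is 10·(7/19) + (4)·(12/19) = 118/19.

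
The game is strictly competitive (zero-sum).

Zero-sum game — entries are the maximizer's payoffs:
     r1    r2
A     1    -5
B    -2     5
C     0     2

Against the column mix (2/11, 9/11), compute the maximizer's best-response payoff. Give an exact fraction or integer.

A: (1)·(2/11) + (-5)·(9/11) = -43/11.
B: (-2)·(2/11) + (5)·(9/11) = 41/11.
C: (0)·(2/11) + (2)·(9/11) = 18/11.
The best pure response is B with expected payoff 41/11.

41/11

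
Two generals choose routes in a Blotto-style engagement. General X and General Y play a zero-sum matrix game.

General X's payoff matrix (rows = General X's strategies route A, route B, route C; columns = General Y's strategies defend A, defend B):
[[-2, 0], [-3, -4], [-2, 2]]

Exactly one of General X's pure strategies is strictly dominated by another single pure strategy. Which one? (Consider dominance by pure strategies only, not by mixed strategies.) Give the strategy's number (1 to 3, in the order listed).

Compare route B with route A: -2 > -3, 0 > -4.
So route A strictly dominates route B for General X; route B is strictly dominated.

2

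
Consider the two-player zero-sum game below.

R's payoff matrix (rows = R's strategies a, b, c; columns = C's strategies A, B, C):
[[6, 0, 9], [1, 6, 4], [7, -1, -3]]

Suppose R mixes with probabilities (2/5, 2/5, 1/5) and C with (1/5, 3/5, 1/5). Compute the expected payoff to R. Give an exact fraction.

Against (1/5, 3/5, 1/5), each row's expected payoff is a: 3; b: 23/5; c: 1/5.
Taking the (2/5, 2/5, 1/5)-weighted average: (2/5)·(3) + (2/5)·(23/5) + (1/5)·(1/5) = 77/25.

77/25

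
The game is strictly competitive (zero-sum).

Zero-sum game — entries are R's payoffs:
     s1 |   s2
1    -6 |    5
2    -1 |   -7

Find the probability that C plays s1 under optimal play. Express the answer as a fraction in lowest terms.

12/17

Row minima are -6 and -7, so R's maximin is -6; column maxima are -1 and 5, so C's minimax is -1. These differ, so the equilibrium is in mixed strategies.
Let C play s1 with probability q. R is indifferent when −6q + 5(1−q) = −q − 7(1−q), giving q = 12/17.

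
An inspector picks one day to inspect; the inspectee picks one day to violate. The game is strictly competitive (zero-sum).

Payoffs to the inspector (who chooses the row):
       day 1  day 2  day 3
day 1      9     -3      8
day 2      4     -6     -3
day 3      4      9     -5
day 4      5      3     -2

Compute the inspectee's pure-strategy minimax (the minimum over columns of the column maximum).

The worst case (largest entry) in each column is day 1: 9, day 2: 9, day 3: 8.
The best (smallest) of these is 8.

8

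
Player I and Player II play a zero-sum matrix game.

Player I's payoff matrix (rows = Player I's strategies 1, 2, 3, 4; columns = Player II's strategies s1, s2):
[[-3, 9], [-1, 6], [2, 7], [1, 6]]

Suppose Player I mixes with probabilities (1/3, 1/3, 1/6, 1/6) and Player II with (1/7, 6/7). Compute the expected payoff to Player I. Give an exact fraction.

Against (1/7, 6/7), each row's expected payoff is 1: 51/7; 2: 5; 3: 44/7; 4: 37/7.
Taking the (1/3, 1/3, 1/6, 1/6)-weighted average: (1/3)·(51/7) + (1/3)·(5) + (1/6)·(44/7) + (1/6)·(37/7) = 253/42.

253/42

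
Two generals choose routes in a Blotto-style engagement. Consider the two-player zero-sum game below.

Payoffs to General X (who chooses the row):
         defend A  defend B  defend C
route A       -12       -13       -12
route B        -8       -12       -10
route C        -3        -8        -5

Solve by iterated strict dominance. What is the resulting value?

Column defend C is strictly dominated by defend B for General Y (-13<-12, -12<-10, -8<-5); eliminate defend C.
Column defend A is strictly dominated by defend B for General Y (-13<-12, -12<-8, -8<-3); eliminate defend A.
Row route B is strictly dominated by row route C (-8>-12); eliminate route B.
Row route A is strictly dominated by row route C (-8>-13); eliminate route A.
Only (route C, defend B) remains, with payoff -8.

-8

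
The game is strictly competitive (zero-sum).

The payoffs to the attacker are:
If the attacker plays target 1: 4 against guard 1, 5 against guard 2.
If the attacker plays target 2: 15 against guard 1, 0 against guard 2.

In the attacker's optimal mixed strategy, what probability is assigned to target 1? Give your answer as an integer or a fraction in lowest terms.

15/16

Row minima are 4 and 0, so the attacker's maximin is 4; column maxima are 15 and 5, so the defender's minimax is 5. These differ, so the equilibrium is in mixed strategies.
Let the attacker play target 1 with probability p. The defender is indifferent when 4p + 15(1−p) = 5p, giving p = 15/16.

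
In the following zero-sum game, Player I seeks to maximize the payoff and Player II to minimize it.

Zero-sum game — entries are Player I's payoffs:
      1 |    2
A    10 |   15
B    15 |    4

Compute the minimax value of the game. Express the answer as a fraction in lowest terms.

185/16

Row minima are 10 and 4, so Player I's maximin is 10; column maxima are 15 and 15, so Player II's minimax is 15. These differ, so the equilibrium is in mixed strategies.
Let Player I play A with probability p. Player II is indifferent when 10p + 15(1−p) = 15p + 4(1−p), giving p = 11/16.
Let Player II play 1 with probability q. Player I is indifferent when 10q + 15(1−q) = 15q + 4(1−q), giving q = 11/16.
The value is 10·(11/16) + (15)·(5/16) = 185/16.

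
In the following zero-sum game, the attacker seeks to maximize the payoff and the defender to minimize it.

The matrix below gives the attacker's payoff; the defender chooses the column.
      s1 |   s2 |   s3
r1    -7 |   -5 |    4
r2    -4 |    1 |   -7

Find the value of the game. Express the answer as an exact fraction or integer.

-65/14

Column s2 is strictly dominated by s1 for the defender (it gives the attacker more in every row).
The remaining 2×2 game on (r1, r2) × (s1, s3) has no saddle point. Let the attacker play r1 with probability p; indifference gives −7p − 4(1−p) = 4p − 7(1−p), so p = 3/14.
Similarly the defender's optimal q on s1 is 11/14, and the value is -7·(11/14) + (4)·(3/14) = -65/14.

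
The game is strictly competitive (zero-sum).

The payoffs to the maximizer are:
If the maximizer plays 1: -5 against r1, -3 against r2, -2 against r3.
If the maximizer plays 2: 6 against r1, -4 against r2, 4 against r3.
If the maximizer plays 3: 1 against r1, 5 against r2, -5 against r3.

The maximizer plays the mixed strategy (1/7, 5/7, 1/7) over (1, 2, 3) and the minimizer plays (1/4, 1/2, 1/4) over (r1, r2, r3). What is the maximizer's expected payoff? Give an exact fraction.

3/28

Against (1/4, 1/2, 1/4), each row's expected payoff is 1: -13/4; 2: 1/2; 3: 3/2.
Taking the (1/7, 5/7, 1/7)-weighted average: (1/7)·(-13/4) + (5/7)·(1/2) + (1/7)·(3/2) = 3/28.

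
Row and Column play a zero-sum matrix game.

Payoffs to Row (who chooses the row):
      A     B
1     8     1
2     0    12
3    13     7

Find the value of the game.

Row 1 is strictly dominated by row 3, so Row never plays it.
The remaining 2×2 game on (2, 3) × (A, B) has no saddle point. Let Row play 2 with probability p; indifference gives 13(1−p) = 12p + 7(1−p), so p = 1/3.
Similarly Column's optimal q on A is 5/18, and the value is 0·(5/18) + (12)·(13/18) = 26/3.

26/3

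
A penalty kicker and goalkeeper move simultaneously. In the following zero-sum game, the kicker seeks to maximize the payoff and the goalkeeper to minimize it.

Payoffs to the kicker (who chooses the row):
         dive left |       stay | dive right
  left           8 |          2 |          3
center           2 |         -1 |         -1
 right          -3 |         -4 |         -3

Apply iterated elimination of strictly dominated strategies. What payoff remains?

Column dive left is strictly dominated by stay for the goalkeeper (2<8, -1<2, -4<-3); eliminate dive left.
Row right is strictly dominated by row left (2>-4, 3>-3); eliminate right.
Row center is strictly dominated by row left (2>-1, 3>-1); eliminate center.
Column dive right is strictly dominated by stay for the goalkeeper (2<3); eliminate dive right.
Only (left, stay) remains, with payoff 2.

2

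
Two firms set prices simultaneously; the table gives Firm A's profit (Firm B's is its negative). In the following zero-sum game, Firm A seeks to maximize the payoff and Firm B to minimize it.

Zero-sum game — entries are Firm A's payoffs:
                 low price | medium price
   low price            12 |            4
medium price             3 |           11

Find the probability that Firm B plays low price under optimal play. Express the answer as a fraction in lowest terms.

7/16

Row minima are 4 and 3, so Firm A's maximin is 4; column maxima are 12 and 11, so Firm B's minimax is 11. These differ, so the equilibrium is in mixed strategies.
Let Firm B play low price with probability q. Firm A is indifferent when 12q + 4(1−q) = 3q + 11(1−q), giving q = 7/16.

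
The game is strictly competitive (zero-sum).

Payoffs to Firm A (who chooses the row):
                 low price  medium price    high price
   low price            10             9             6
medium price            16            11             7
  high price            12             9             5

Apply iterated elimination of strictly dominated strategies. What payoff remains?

7

Row low price is strictly dominated by row medium price (16>10, 11>9, 7>6); eliminate low price.
Row high price is strictly dominated by row medium price (16>12, 11>9, 7>5); eliminate high price.
Column low price is strictly dominated by medium price for Firm B (11<16); eliminate low price.
Column medium price is strictly dominated by high price for Firm B (7<11); eliminate medium price.
Only (medium price, high price) remains, with payoff 7.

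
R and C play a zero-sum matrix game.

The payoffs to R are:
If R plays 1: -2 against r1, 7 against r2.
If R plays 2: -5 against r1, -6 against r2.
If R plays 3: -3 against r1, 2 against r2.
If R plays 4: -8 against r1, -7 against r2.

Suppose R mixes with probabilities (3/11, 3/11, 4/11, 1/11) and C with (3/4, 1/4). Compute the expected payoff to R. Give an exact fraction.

Against (3/4, 1/4), each row's expected payoff is 1: 1/4; 2: -21/4; 3: -7/4; 4: -31/4.
Taking the (3/11, 3/11, 4/11, 1/11)-weighted average: (3/11)·(1/4) + (3/11)·(-21/4) + (4/11)·(-7/4) + (1/11)·(-31/4) = -119/44.

-119/44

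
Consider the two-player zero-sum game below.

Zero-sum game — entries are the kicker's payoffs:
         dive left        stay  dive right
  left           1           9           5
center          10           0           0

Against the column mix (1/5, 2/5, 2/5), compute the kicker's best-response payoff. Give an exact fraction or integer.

29/5

left: (1)·(1/5) + (9)·(2/5) + (5)·(2/5) = 29/5.
center: (10)·(1/5) + (0)·(2/5) + (0)·(2/5) = 2.
The best pure response is left with expected payoff 29/5.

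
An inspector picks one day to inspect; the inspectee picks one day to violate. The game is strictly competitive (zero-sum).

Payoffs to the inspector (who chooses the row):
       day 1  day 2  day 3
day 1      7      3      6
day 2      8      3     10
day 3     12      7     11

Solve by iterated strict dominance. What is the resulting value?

7

Column day 3 is strictly dominated by day 2 for the inspectee (3<6, 3<10, 7<11); eliminate day 3.
Row day 1 is strictly dominated by row day 3 (12>7, 7>3); eliminate day 1.
Row day 2 is strictly dominated by row day 3 (12>8, 7>3); eliminate day 2.
Column day 1 is strictly dominated by day 2 for the inspectee (7<12); eliminate day 1.
Only (day 3, day 2) remains, with payoff 7.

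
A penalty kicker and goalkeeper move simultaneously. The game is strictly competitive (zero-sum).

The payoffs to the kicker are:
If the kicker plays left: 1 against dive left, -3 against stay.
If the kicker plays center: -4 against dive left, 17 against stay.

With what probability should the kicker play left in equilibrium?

Row minima are -3 and -4, so the kicker's maximin is -3; column maxima are 1 and 17, so the goalkeeper's minimax is 1. These differ, so the equilibrium is in mixed strategies.
Let the kicker play left with probability p. The goalkeeper is indifferent when p − 4(1−p) = −3p + 17(1−p), giving p = 21/25.

21/25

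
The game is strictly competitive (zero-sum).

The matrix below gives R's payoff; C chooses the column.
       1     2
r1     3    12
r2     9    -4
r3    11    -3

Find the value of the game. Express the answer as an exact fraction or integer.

141/23

Row r2 is strictly dominated by row r3, so R never plays it.
The remaining 2×2 game on (r1, r3) × (1, 2) has no saddle point. Let R play r1 with probability p; indifference gives 3p + 11(1−p) = 12p − 3(1−p), so p = 14/23.
Similarly C's optimal q on 1 is 15/23, and the value is 3·(15/23) + (12)·(8/23) = 141/23.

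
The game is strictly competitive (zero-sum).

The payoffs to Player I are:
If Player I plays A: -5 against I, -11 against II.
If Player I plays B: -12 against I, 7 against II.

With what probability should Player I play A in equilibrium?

Row minima are -11 and -12, so Player I's maximin is -11; column maxima are -5 and 7, so Player II's minimax is -5. These differ, so the equilibrium is in mixed strategies.
Let Player I play A with probability p. Player II is indifferent when −5p − 12(1−p) = −11p + 7(1−p), giving p = 19/25.

19/25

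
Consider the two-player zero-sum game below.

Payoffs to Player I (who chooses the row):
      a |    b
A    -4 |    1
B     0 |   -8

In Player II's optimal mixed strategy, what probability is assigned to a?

9/13

Row minima are -4 and -8, so Player I's maximin is -4; column maxima are 0 and 1, so Player II's minimax is 0. These differ, so the equilibrium is in mixed strategies.
Let Player II play a with probability q. Player I is indifferent when −4q + (1−q) = −8(1−q), giving q = 9/13.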